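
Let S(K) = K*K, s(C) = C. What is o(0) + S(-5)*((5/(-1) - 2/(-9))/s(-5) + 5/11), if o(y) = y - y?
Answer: 3490/99 ≈ 35.253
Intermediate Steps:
o(y) = 0
S(K) = K²
o(0) + S(-5)*((5/(-1) - 2/(-9))/s(-5) + 5/11) = 0 + (-5)²*((5/(-1) - 2/(-9))/(-5) + 5/11) = 0 + 25*((5*(-1) - 2*(-⅑))*(-⅕) + 5*(1/11)) = 0 + 25*((-5 + 2/9)*(-⅕) + 5/11) = 0 + 25*(-43/9*(-⅕) + 5/11) = 0 + 25*(43/45 + 5/11) = 0 + 25*(698/495) = 0 + 3490/99 = 3490/99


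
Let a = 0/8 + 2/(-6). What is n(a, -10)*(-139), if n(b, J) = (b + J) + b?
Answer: 4448/3 ≈ 1482.7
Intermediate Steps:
a = -1/3 (a = 0*(1/8) + 2*(-1/6) = 0 - 1/3 = -1/3 ≈ -0.33333)
n(b, J) = J + 2*b (n(b, J) = (J + b) + b = J + 2*b)
n(a, -10)*(-139) = (-10 + 2*(-1/3))*(-139) = (-10 - 2/3)*(-139) = -32/3*(-139) = 4448/3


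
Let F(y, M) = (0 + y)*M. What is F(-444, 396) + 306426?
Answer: 130602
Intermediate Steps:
F(y, M) = M*y (F(y, M) = y*M = M*y)
F(-444, 396) + 306426 = 396*(-444) + 306426 = -175824 + 306426 = 130602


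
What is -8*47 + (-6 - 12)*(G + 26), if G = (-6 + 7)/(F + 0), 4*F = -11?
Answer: -9212/11 ≈ -837.45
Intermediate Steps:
F = -11/4 (F = (¼)*(-11) = -11/4 ≈ -2.7500)
G = -4/11 (G = (-6 + 7)/(-11/4 + 0) = 1/(-11/4) = 1*(-4/11) = -4/11 ≈ -0.36364)
-8*47 + (-6 - 12)*(G + 26) = -8*47 + (-6 - 12)*(-4/11 + 26) = -376 - 18*282/11 = -376 - 5076/11 = -9212/11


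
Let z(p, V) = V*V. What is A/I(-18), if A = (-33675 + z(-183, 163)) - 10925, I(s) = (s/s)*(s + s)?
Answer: 18031/36 ≈ 500.86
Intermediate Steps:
z(p, V) = V²
I(s) = 2*s (I(s) = 1*(2*s) = 2*s)
A = -18031 (A = (-33675 + 163²) - 10925 = (-33675 + 26569) - 10925 = -7106 - 10925 = -18031)
A/I(-18) = -18031/(2*(-18)) = -18031/(-36) = -18031*(-1/36) = 18031/36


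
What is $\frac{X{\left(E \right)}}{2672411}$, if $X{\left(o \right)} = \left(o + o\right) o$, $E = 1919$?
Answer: $\frac{7365122}{2672411} \approx 2.756$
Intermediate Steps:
$X{\left(o \right)} = 2 o^{2}$ ($X{\left(o \right)} = 2 o o = 2 o^{2}$)
$\frac{X{\left(E \right)}}{2672411} = \frac{2 \cdot 1919^{2}}{2672411} = 2 \cdot 3682561 \cdot \frac{1}{2672411} = 7365122 \cdot \frac{1}{2672411} = \frac{7365122}{2672411}$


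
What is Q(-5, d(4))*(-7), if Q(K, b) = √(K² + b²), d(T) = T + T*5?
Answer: -7*√601 ≈ -171.61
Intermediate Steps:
d(T) = 6*T (d(T) = T + 5*T = 6*T)
Q(-5, d(4))*(-7) = √((-5)² + (6*4)²)*(-7) = √(25 + 24²)*(-7) = √(25 + 576)*(-7) = √601*(-7) = -7*√601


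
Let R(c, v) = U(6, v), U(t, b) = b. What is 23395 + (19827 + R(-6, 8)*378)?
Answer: 46246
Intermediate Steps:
R(c, v) = v
23395 + (19827 + R(-6, 8)*378) = 23395 + (19827 + 8*378) = 23395 + (19827 + 3024) = 23395 + 22851 = 46246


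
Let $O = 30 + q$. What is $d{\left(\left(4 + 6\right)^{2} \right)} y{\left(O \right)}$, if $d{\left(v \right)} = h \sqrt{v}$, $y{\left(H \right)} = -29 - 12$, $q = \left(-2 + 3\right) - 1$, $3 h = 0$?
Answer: $0$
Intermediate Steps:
$h = 0$ ($h = \frac{1}{3} \cdot 0 = 0$)
$q = 0$ ($q = 1 - 1 = 0$)
$O = 30$ ($O = 30 + 0 = 30$)
$y{\left(H \right)} = -41$
$d{\left(v \right)} = 0$ ($d{\left(v \right)} = 0 \sqrt{v} = 0$)
$d{\left(\left(4 + 6\right)^{2} \right)} y{\left(O \right)} = 0 \left(-41\right) = 0$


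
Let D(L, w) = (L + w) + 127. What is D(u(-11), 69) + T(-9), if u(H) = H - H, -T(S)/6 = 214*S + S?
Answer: 11806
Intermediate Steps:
T(S) = -1290*S (T(S) = -6*(214*S + S) = -1290*S)
u(H) = 0
D(L, w) = 127 + L + w
D(u(-11), 69) + T(-9) = (127 + 0 + 69) - 1290*(-9) = 196 + 11610 = 11806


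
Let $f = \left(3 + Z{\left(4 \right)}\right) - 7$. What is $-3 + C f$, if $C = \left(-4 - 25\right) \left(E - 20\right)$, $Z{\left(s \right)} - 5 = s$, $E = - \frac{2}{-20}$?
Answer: $\frac{5765}{2} \approx 2882.5$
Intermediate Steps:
$E = \frac{1}{10}$ ($E = \left(-2\right) \left(- \frac{1}{20}\right) = \frac{1}{10} \approx 0.1$)
$Z{\left(s \right)} = 5 + s$
$f = 5$ ($f = \left(3 + \left(5 + 4\right)\right) - 7 = \left(3 + 9\right) - 7 = 12 - 7 = 5$)
$C = \frac{5771}{10}$ ($C = \left(-4 - 25\right) \left(\frac{1}{10} - 20\right) = \left(-29\right) \left(- \frac{199}{10}\right) = \frac{5771}{10} \approx 577.1$)
$-3 + C f = -3 + \frac{5771}{10} \cdot 5 = -3 + \frac{5771}{2} = \frac{5765}{2}$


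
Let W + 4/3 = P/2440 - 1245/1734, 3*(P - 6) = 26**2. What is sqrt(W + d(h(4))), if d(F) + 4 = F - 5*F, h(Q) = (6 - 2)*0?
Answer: I*sqrt(640545445)/10370 ≈ 2.4406*I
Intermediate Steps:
P = 694/3 (P = 6 + (1/3)*26**2 = 6 + (1/3)*676 = 6 + 676/3 = 694/3 ≈ 231.33)
h(Q) = 0 (h(Q) = 4*0 = 0)
W = -689829/352580 (W = -4/3 + ((694/3)/2440 - 1245/1734) = -4/3 + ((694/3)*(1/2440) - 1245*1/1734) = -4/3 + (347/3660 - 415/578) = -4/3 - 659167/1057740 = -689829/352580 ≈ -1.9565)
d(F) = -4 - 4*F (d(F) = -4 + (F - 5*F) = -4 - 4*F)
sqrt(W + d(h(4))) = sqrt(-689829/352580 + (-4 - 4*0)) = sqrt(-689829/352580 + (-4 + 0)) = sqrt(-689829/352580 - 4) = sqrt(-2100149/352580) = I*sqrt(640545445)/10370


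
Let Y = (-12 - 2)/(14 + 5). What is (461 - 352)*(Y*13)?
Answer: -19838/19 ≈ -1044.1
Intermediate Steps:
Y = -14/19 ≈ -0.73684
(461 - 352)*(Y*13) = (461 - 352)*(-14/19*13) = 109*(-182/19) = -19838/19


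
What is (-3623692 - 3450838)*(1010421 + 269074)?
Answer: -9051825762350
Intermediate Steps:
(-3623692 - 3450838)*(1010421 + 269074) = -7074530*1279495 = -9051825762350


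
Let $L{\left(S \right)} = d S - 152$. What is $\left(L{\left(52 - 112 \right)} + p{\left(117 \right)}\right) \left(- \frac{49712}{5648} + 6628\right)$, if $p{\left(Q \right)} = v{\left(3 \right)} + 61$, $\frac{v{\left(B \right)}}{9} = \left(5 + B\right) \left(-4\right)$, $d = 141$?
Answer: $- \frac{20653004103}{353} \approx -5.8507 \cdot 10^{7}$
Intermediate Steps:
$v{\left(B \right)} = -180 - 36 B$ ($v{\left(B \right)} = 9 \left(5 + B\right) \left(-4\right) = 9 \left(-20 - 4 B\right) = -180 - 36 B$)
$L{\left(S \right)} = -152 + 141 S$ ($L{\left(S \right)} = 141 S - 152 = -152 + 141 S$)
$p{\left(Q \right)} = -227$ ($p{\left(Q \right)} = \left(-180 - 108\right) + 61 = -288 + 61 = -227$)
$\left(L{\left(52 - 112 \right)} + p{\left(117 \right)}\right) \left(- \frac{49712}{5648} + 6628\right) = \left(\left(-152 + 141 \left(52 - 112\right)\right) - 227\right) \left(- \frac{49712}{5648} + 6628\right) = \left(\left(-152 + 141 \left(-60\right)\right) - 227\right) \left(\left(-49712\right) \frac{1}{5648} + 6628\right) = \left(\left(-152 - 8460\right) - 227\right) \left(- \frac{3107}{353} + 6628\right) = \left(-8612 - 227\right) \frac{2336577}{353} = \left(-8839\right) \frac{2336577}{353} = - \frac{20653004103}{353}$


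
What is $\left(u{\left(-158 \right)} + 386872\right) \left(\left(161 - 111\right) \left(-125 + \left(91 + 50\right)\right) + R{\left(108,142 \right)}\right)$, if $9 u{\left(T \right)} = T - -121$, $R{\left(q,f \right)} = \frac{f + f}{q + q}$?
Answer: $\frac{150661443781}{486} \approx 3.1 \cdot 10^{8}$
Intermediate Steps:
$R{\left(q,f \right)} = \frac{f}{q}$ ($R{\left(q,f \right)} = \frac{2 f}{2 q} = 2 f \frac{1}{2 q} = \frac{f}{q}$)
$u{\left(T \right)} = \frac{121}{9} + \frac{T}{9}$ ($u{\left(T \right)} = \frac{T - -121}{9} = \frac{T + 121}{9} = \frac{121 + T}{9} = \frac{121}{9} + \frac{T}{9}$)
$\left(u{\left(-158 \right)} + 386872\right) \left(\left(161 - 111\right) \left(-125 + \left(91 + 50\right)\right) + R{\left(108,142 \right)}\right) = \left(\left(\frac{121}{9} + \frac{1}{9} \left(-158\right)\right) + 386872\right) \left(\left(161 - 111\right) \left(-125 + \left(91 + 50\right)\right) + \frac{142}{108}\right) = \left(\left(\frac{121}{9} - \frac{158}{9}\right) + 386872\right) \left(\left(161 - 111\right) \left(-125 + 141\right) + 142 \cdot \frac{1}{108}\right) = \left(- \frac{37}{9} + 386872\right) \left(50 \cdot 16 + \frac{71}{54}\right) = \frac{3481811 \left(800 + \frac{71}{54}\right)}{9} = \frac{3481811}{9} \cdot \frac{43271}{54} = \frac{150661443781}{486}$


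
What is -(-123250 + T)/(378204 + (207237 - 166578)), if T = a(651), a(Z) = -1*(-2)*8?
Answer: 41078/139621 ≈ 0.29421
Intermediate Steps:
a(Z) = 16 (a(Z) = 2*8 = 16)
T = 16
-(-123250 + T)/(378204 + (207237 - 166578)) = -(-123250 + 16)/(378204 + (207237 - 166578)) = -(-123234)/(378204 + 40659) = -(-123234)/418863 = -1*(-41078/139621) = 41078/139621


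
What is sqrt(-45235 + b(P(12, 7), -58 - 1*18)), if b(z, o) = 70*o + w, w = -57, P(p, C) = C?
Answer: 2*I*sqrt(12653) ≈ 224.97*I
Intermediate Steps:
b(z, o) = -57 + 70*o (b(z, o) = 70*o - 57 = -57 + 70*o)
sqrt(-45235 + b(P(12, 7), -58 - 1*18)) = sqrt(-45235 + (-57 + 70*(-58 - 1*18))) = sqrt(-45235 + (-57 + 70*(-58 - 18))) = sqrt(-45235 + (-57 + 70*(-76))) = sqrt(-45235 + (-57 - 5320)) = sqrt(-45235 - 5377) = sqrt(-50612) = 2*I*sqrt(12653)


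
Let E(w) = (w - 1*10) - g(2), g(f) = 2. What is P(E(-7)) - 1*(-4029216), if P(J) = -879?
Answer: 4028337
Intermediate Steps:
E(w) = -12 + w (E(w) = (w - 1*10) - 1*2 = (w - 10) - 2 = (-10 + w) - 2 = -12 + w)
P(E(-7)) - 1*(-4029216) = -879 - 1*(-4029216) = -879 + 4029216 = 4028337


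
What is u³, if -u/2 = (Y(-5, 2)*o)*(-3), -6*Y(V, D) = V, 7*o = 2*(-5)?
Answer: -125000/343 ≈ -364.43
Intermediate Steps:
o = -10/7 (o = (2*(-5))/7 = (⅐)*(-10) = -10/7 ≈ -1.4286)
Y(V, D) = -V/6
u = -50/7 (u = -2*-⅙*(-5)*(-10/7)*(-3) = -2*(⅚)*(-10/7)*(-3) = -(-50)*(-3)/21 = -2*25/7 = -50/7 ≈ -7.1429)
u³ = (-50/7)³ = -125000/343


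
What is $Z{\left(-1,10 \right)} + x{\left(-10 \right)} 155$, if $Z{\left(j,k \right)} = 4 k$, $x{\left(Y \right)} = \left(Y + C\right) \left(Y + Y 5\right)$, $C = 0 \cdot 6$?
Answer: $93040$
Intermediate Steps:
$C = 0$
$x{\left(Y \right)} = 6 Y^{2}$ ($x{\left(Y \right)} = \left(Y + 0\right) \left(Y + Y 5\right) = Y \left(Y + 5 Y\right) = Y 6 Y = 6 Y^{2}$)
$Z{\left(-1,10 \right)} + x{\left(-10 \right)} 155 = 4 \cdot 10 + 6 \left(-10\right)^{2} \cdot 155 = 40 + 6 \cdot 100 \cdot 155 = 40 + 600 \cdot 155 = 40 + 93000 = 93040$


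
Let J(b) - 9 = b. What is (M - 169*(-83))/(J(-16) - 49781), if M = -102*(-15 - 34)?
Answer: -19025/49788 ≈ -0.38212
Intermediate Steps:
J(b) = 9 + b
M = 4998 (M = -102*(-49) = 4998)
(M - 169*(-83))/(J(-16) - 49781) = (4998 - 169*(-83))/((9 - 16) - 49781) = (4998 + 14027)/(-7 - 49781) = 19025/(-49788) = 19025*(-1/49788) = -19025/49788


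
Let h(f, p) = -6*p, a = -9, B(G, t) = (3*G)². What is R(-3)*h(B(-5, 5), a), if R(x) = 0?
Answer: 0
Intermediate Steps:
B(G, t) = 9*G²
R(-3)*h(B(-5, 5), a) = 0*(-6*(-9)) = 0*54 = 0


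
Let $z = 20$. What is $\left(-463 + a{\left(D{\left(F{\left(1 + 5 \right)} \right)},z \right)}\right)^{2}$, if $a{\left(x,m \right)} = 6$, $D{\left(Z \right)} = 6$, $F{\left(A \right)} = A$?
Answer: $208849$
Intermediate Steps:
$\left(-463 + a{\left(D{\left(F{\left(1 + 5 \right)} \right)},z \right)}\right)^{2} = \left(-463 + 6\right)^{2} = \left(-457\right)^{2} = 208849$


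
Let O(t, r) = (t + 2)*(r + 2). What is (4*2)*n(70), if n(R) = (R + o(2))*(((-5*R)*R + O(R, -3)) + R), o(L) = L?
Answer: -14113152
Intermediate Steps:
O(t, r) = (2 + r)*(2 + t) (O(t, r) = (2 + t)*(2 + r) = (2 + r)*(2 + t))
n(R) = (-2 - 5*R**2)*(2 + R) (n(R) = (R + 2)*(((-5*R)*R + (4 + 2*(-3) + 2*R - 3*R)) + R) = (2 + R)*((-5*R**2 + (4 - 6 + 2*R - 3*R)) + R) = (2 + R)*((-5*R**2 + (-2 - R)) + R) = (2 + R)*((-2 - R - 5*R**2) + R) = (2 + R)*(-2 - 5*R**2) = (-2 - 5*R**2)*(2 + R))
(4*2)*n(70) = (4*2)*(-4 - 10*70**2 - 5*70**3 - 2*70) = 8*(-4 - 10*4900 - 5*343000 - 140) = 8*(-4 - 49000 - 1715000 - 140) = 8*(-1764144) = -14113152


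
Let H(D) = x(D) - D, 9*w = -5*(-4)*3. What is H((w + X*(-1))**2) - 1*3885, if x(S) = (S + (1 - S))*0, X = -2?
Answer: -35641/9 ≈ -3960.1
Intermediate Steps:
x(S) = 0 (x(S) = 1*0 = 0)
w = 20/3 (w = (-5*(-4)*3)/9 = (20*3)/9 = (1/9)*60 = 20/3 ≈ 6.6667)
H(D) = -D (H(D) = 0 - D = -D)
H((w + X*(-1))**2) - 1*3885 = -(20/3 - 2*(-1))**2 - 1*3885 = -(20/3 + 2)**2 - 3885 = -(26/3)**2 - 3885 = -1*676/9 - 3885 = -676/9 - 3885 = -35641/9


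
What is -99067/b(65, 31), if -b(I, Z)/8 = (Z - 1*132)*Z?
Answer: -99067/25048 ≈ -3.9551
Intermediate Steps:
b(I, Z) = -8*Z*(-132 + Z) (b(I, Z) = -8*(Z - 1*132)*Z = -8*(Z - 132)*Z = -8*(-132 + Z)*Z = -8*Z*(-132 + Z))
-99067/b(65, 31) = -99067*1/(248*(132 - 1*31)) = -99067*1/(248*(132 - 31)) = -99067/(8*31*101) = -99067/25048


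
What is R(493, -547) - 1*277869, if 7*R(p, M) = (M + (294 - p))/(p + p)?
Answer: -958926292/3451 ≈ -2.7787e+5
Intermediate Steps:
R(p, M) = (294 + M - p)/(14*p) (R(p, M) = ((M + (294 - p))/(p + p))/7 = ((294 + M - p)/((2*p)))/7 = ((294 + M - p)*(1/(2*p)))/7 = ((294 + M - p)/(2*p))/7 = (294 + M - p)/(14*p))
R(493, -547) - 1*277869 = (1/14)*(294 - 547 - 1*493)/493 - 1*277869 = (1/14)*(1/493)*(294 - 547 - 493) - 277869 = (1/14)*(1/493)*(-746) - 277869 = -373/3451 - 277869 = -958926292/3451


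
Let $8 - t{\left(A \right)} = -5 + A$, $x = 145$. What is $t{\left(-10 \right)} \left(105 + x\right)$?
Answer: $5750$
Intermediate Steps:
$t{\left(A \right)} = 13 - A$ ($t{\left(A \right)} = 8 - \left(-5 + A\right) = 13 - A$)
$t{\left(-10 \right)} \left(105 + x\right) = \left(13 - -10\right) \left(105 + 145\right) = \left(13 + 10\right) 250 = 23 \cdot 250 = 5750$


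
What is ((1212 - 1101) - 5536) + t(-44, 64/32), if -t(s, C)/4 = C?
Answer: -5433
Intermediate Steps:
t(s, C) = -4*C
((1212 - 1101) - 5536) + t(-44, 64/32) = ((1212 - 1101) - 5536) - 256/32 = (111 - 5536) - 256/32 = -5425 - 4*2 = -5425 - 8 = -5433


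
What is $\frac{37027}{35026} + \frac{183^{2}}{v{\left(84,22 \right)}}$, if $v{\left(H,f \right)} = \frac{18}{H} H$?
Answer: $\frac{32601450}{17513} \approx 1861.6$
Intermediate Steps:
$v{\left(H,f \right)} = 18$
$\frac{37027}{35026} + \frac{183^{2}}{v{\left(84,22 \right)}} = \frac{37027}{35026} + \frac{183^{2}}{18} = 37027 \cdot \frac{1}{35026} + 33489 \cdot \frac{1}{18} = \frac{37027}{35026} + \frac{3721}{2} = \frac{32601450}{17513}$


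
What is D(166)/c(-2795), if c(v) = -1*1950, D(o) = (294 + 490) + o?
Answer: -19/39 ≈ -0.48718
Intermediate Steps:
D(o) = 784 + o
c(v) = -1950
D(166)/c(-2795) = (784 + 166)/(-1950) = 950*(-1/1950) = -19/39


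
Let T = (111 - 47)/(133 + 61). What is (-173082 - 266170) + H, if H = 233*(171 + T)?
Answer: -38735217/97 ≈ -3.9933e+5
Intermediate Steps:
T = 32/97 (T = 64/194 = 64*(1/194) = 32/97 ≈ 0.32990)
H = 3872227/97 (H = 233*(171 + 32/97) = 233*(16619/97) = 3872227/97 ≈ 39920.)
(-173082 - 266170) + H = (-173082 - 266170) + 3872227/97 = -439252 + 3872227/97 = -38735217/97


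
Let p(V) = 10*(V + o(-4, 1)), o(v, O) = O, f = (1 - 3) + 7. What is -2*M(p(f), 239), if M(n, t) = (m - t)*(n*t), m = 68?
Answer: 4904280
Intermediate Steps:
f = 5 (f = -2 + 7 = 5)
p(V) = 10 + 10*V (p(V) = 10*(V + 1) = 10*(1 + V) = 10 + 10*V)
M(n, t) = n*t*(68 - t) (M(n, t) = (68 - t)*(n*t) = n*t*(68 - t))
-2*M(p(f), 239) = -2*(10 + 10*5)*239*(68 - 1*239) = -2*(10 + 50)*239*(68 - 239) = -120*239*(-171) = -2*(-2452140) = 4904280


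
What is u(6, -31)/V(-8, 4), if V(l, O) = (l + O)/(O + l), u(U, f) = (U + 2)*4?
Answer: 32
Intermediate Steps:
u(U, f) = 8 + 4*U (u(U, f) = (2 + U)*4 = 8 + 4*U)
V(l, O) = 1 (V(l, O) = (O + l)/(O + l) = 1)
u(6, -31)/V(-8, 4) = (8 + 4*6)/1 = (8 + 24)*1 = 32*1 = 32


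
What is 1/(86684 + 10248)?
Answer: 1/96932 ≈ 1.0317e-5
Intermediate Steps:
1/(86684 + 10248) = 1/96932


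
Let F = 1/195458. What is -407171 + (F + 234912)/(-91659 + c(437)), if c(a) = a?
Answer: -7259933215476293/17830069676 ≈ -4.0717e+5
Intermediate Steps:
F = 1/195458 ≈ 5.1162e-6
-407171 + (F + 234912)/(-91659 + c(437)) = -407171 + (1/195458 + 234912)/(-91659 + 437) = -407171 + (45915429697/195458)/(-91222) = -407171 + (45915429697/195458)*(-1/91222) = -407171 - 45915429697/17830069676 = -7259933215476293/17830069676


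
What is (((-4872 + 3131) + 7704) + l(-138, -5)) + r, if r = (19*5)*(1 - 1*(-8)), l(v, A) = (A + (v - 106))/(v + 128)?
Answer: 68429/10 ≈ 6842.9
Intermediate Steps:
l(v, A) = (-106 + A + v)/(128 + v) (l(v, A) = (A + (-106 + v))/(128 + v) = (-106 + A + v)/(128 + v))
r = 855 (r = 95*(1 + 8) = 95*9 = 855)
(((-4872 + 3131) + 7704) + l(-138, -5)) + r = (((-4872 + 3131) + 7704) + (-106 - 5 - 138)/(128 - 138)) + 855 = ((-1741 + 7704) - 249/(-10)) + 855 = (5963 - ⅒*(-249)) + 855 = (5963 + 249/10) + 855 = 59879/10 + 855 = 68429/10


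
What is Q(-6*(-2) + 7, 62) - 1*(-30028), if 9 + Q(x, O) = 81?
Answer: 30100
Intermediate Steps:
Q(x, O) = 72 (Q(x, O) = -9 + 81 = 72)
Q(-6*(-2) + 7, 62) - 1*(-30028) = 72 - 1*(-30028) = 72 + 30028 = 30100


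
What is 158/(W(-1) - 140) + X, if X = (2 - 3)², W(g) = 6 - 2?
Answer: -11/68 ≈ -0.16176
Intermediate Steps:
W(g) = 4
X = 1 (X = (-1)² = 1)
158/(W(-1) - 140) + X = 158/(4 - 140) + 1 = 158/(-136) + 1 = 158*(-1/136) + 1 = -79/68 + 1 = -11/68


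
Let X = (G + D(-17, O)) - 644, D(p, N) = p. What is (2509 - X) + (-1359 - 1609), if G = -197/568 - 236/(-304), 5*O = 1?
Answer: 2175349/10792 ≈ 201.57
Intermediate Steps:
O = ⅕ (O = (⅕)*1 = ⅕ ≈ 0.20000)
G = 4635/10792 (G = -197*1/568 - 236*(-1/304) = -197/568 + 59/76 = 4635/10792 ≈ 0.42948)
X = -7128877/10792 (X = (4635/10792 - 17) - 644 = -178829/10792 - 644 = -7128877/10792 ≈ -660.57)
(2509 - X) + (-1359 - 1609) = (2509 - 1*(-7128877/10792)) + (-1359 - 1609) = (2509 + 7128877/10792) - 2968 = 34206005/10792 - 2968 = 2175349/10792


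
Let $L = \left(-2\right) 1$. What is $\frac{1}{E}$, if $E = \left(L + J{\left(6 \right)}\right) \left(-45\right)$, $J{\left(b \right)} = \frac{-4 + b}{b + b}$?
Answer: $\frac{2}{165} \approx 0.012121$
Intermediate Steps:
$J{\left(b \right)} = \frac{-4 + b}{2 b}$
$L = -2$
$E = \frac{165}{2}$ ($E = \left(-2 + \frac{-4 + 6}{2 \cdot 6}\right) \left(-45\right) = \left(-2 + \frac{1}{2} \cdot \frac{1}{6} \cdot 2\right) \left(-45\right) = \left(-2 + \frac{1}{6}\right) \left(-45\right) = \left(- \frac{11}{6}\right) \left(-45\right) = \frac{165}{2} \approx 82.5$)
$\frac{1}{E} = \frac{1}{\frac{165}{2}} = \frac{2}{165}$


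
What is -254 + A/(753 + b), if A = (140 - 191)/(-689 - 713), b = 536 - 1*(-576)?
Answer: -664141369/2614730 ≈ -254.00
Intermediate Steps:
b = 1112 (b = 536 + 576 = 1112)
A = 51/1402 (A = -51/(-1402) = -51*(-1/1402) = 51/1402 ≈ 0.036377)
-254 + A/(753 + b) = -254 + (51/1402)/(753 + 1112) = -254 + (51/1402)/1865 = -254 + (1/1865)*(51/1402) = -254 + 51/2614730 = -664141369/2614730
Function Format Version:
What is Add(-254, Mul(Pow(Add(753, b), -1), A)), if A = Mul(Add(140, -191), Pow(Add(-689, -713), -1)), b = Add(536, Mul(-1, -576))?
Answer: Rational(-664141369, 2614730) ≈ -254.00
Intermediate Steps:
b = 1112 (b = Add(536, 576) = 1112)
A = Rational(51, 1402) (A = Mul(-51, Pow(-1402, -1)) = Mul(-51, Rational(-1, 1402)) = Rational(51, 1402) ≈ 0.036377)
Add(-254, Mul(Pow(Add(753, b), -1), A)) = Add(-254, Mul(Pow(Add(753, 1112), -1), Rational(51, 1402))) = Add(-254, Mul(Pow(1865, -1), Rational(51, 1402))) = Add(-254, Mul(Rational(1, 1865), Rational(51, 1402))) = Add(-254, Rational(51, 2614730)) = Rational(-664141369, 2614730)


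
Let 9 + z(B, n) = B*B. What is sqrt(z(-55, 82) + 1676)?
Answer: 2*sqrt(1173) ≈ 68.498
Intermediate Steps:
z(B, n) = -9 + B**2 (z(B, n) = -9 + B*B = -9 + B**2)
sqrt(z(-55, 82) + 1676) = sqrt((-9 + (-55)**2) + 1676) = sqrt((-9 + 3025) + 1676) = sqrt(3016 + 1676) = sqrt(4692) = 2*sqrt(1173)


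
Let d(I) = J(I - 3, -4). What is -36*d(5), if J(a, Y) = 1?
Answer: -36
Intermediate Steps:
d(I) = 1
-36*d(5) = -36*1 = -36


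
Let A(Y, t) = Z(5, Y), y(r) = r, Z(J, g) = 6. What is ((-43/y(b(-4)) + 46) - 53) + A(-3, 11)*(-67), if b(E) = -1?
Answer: -366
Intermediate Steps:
A(Y, t) = 6
((-43/y(b(-4)) + 46) - 53) + A(-3, 11)*(-67) = ((-43/(-1) + 46) - 53) + 6*(-67) = ((-43*(-1) + 46) - 53) - 402 = ((43 + 46) - 53) - 402 = (89 - 53) - 402 = 36 - 402 = -366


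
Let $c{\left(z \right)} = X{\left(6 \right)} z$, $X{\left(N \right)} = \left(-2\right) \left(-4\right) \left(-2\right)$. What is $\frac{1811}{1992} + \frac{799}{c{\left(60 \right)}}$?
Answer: $\frac{2041}{26560} \approx 0.076845$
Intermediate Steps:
$X{\left(N \right)} = -16$ ($X{\left(N \right)} = 8 \left(-2\right) = -16$)
$c{\left(z \right)} = - 16 z$
$\frac{1811}{1992} + \frac{799}{c{\left(60 \right)}} = \frac{1811}{1992} + \frac{799}{\left(-16\right) 60} = 1811 \cdot \frac{1}{1992} + \frac{799}{-960} = \frac{1811}{1992} + 799 \left(- \frac{1}{960}\right) = \frac{1811}{1992} - \frac{799}{960} = \frac{2041}{26560}$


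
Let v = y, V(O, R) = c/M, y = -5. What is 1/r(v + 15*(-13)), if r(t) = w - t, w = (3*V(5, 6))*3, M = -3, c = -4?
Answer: 1/212 ≈ 0.0047170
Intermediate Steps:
V(O, R) = 4/3 (V(O, R) = -4/(-3) = -4*(-⅓) = 4/3)
v = -5
w = 12 (w = (3*(4/3))*3 = 4*3 = 12)
r(t) = 12 - t
1/r(v + 15*(-13)) = 1/(12 - (-5 + 15*(-13))) = 1/(12 - (-5 - 195)) = 1/(12 - 1*(-200)) = 1/(12 + 200) = 1/212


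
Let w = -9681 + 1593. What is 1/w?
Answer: -1/8088 ≈ -0.00012364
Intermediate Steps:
w = -8088
1/w = 1/(-8088) = -1/8088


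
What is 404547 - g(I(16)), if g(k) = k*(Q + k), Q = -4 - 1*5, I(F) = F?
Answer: 404435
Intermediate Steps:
Q = -9 (Q = -4 - 5 = -9)
g(k) = k*(-9 + k)
404547 - g(I(16)) = 404547 - 16*(-9 + 16) = 404547 - 16*7 = 404547 - 1*112 = 404547 - 112 = 404435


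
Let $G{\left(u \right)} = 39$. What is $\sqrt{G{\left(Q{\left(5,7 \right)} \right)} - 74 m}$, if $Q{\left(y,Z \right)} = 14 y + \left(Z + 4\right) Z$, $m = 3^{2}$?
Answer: $i \sqrt{627} \approx 25.04 i$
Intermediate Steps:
$m = 9$
$Q{\left(y,Z \right)} = 14 y + Z \left(4 + Z\right)$ ($Q{\left(y,Z \right)} = 14 y + \left(4 + Z\right) Z = 14 y + Z \left(4 + Z\right)$)
$\sqrt{G{\left(Q{\left(5,7 \right)} \right)} - 74 m} = \sqrt{39 - 74 \cdot 9} = \sqrt{39 - 666} = \sqrt{-627} = i \sqrt{627}$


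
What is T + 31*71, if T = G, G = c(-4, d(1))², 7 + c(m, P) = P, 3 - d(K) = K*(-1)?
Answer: 2210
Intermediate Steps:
d(K) = 3 + K (d(K) = 3 - K*(-1) = 3 - (-1)*K = 3 + K)
c(m, P) = -7 + P
G = 9 (G = (-7 + (3 + 1))² = (-7 + 4)² = (-3)² = 9)
T = 9
T + 31*71 = 9 + 31*71 = 9 + 2201 = 2210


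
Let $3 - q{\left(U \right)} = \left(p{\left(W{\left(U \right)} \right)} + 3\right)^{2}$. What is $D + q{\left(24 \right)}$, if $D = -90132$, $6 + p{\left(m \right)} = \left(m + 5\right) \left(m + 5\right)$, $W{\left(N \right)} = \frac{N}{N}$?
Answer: $-91218$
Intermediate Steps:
$W{\left(N \right)} = 1$
$p{\left(m \right)} = -6 + \left(5 + m\right)^{2}$ ($p{\left(m \right)} = -6 + \left(m + 5\right) \left(m + 5\right) = -6 + \left(5 + m\right) \left(5 + m\right) = -6 + \left(5 + m\right)^{2}$)
$q{\left(U \right)} = -1086$ ($q{\left(U \right)} = 3 - \left(\left(-6 + \left(5 + 1\right)^{2}\right) + 3\right)^{2} = 3 - \left(\left(-6 + 6^{2}\right) + 3\right)^{2} = 3 - \left(\left(-6 + 36\right) + 3\right)^{2} = 3 - \left(30 + 3\right)^{2} = 3 - 33^{2} = 3 - 1089 = -1086$)
$D + q{\left(24 \right)} = -90132 - 1086 = -91218$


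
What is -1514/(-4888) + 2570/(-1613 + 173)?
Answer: -129775/87984 ≈ -1.4750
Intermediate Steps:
-1514/(-4888) + 2570/(-1613 + 173) = -1514*(-1/4888) + 2570/(-1440) = 757/2444 + 2570*(-1/1440) = 757/2444 - 257/144 = -129775/87984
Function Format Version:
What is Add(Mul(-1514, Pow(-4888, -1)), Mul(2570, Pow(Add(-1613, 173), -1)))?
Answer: Rational(-129775, 87984) ≈ -1.4750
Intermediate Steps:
Add(Mul(-1514, Pow(-4888, -1)), Mul(2570, Pow(Add(-1613, 173), -1))) = Add(Mul(-1514, Rational(-1, 4888)), Mul(2570, Pow(-1440, -1))) = Add(Rational(757, 2444), Mul(2570, Rational(-1, 1440))) = Add(Rational(757, 2444), Rational(-257, 144)) = Rational(-129775, 87984)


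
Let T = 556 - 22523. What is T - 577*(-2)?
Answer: -20813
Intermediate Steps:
T = -21967
T - 577*(-2) = -21967 - 577*(-2) = -21967 + 1154 = -20813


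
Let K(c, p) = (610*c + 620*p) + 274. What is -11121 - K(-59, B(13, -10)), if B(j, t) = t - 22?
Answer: 44435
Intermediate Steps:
B(j, t) = -22 + t
K(c, p) = 274 + 610*c + 620*p
-11121 - K(-59, B(13, -10)) = -11121 - (274 + 610*(-59) + 620*(-22 - 10)) = -11121 - (274 - 35990 + 620*(-32)) = -11121 - (274 - 35990 - 19840) = -11121 - 1*(-55556) = -11121 + 55556 = 44435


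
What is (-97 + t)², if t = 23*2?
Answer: 2601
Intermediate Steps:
t = 46
(-97 + t)² = (-97 + 46)² = (-51)² = 2601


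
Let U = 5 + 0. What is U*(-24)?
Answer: -120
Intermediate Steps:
U = 5
U*(-24) = 5*(-24) = -120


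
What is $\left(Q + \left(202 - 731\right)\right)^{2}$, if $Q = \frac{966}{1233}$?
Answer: $\frac{47131107409}{168921} \approx 2.7901 \cdot 10^{5}$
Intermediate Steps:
$Q = \frac{322}{411}$ ($Q = 966 \cdot \frac{1}{1233} = \frac{322}{411} \approx 0.78345$)
$\left(Q + \left(202 - 731\right)\right)^{2} = \left(\frac{322}{411} + \left(202 - 731\right)\right)^{2} = \left(\frac{322}{411} - 529\right)^{2} = \left(- \frac{217097}{411}\right)^{2} = \frac{47131107409}{168921}$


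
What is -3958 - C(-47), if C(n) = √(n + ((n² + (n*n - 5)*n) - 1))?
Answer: -3958 - I*√101427 ≈ -3958.0 - 318.48*I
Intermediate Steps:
C(n) = √(-1 + n + n² + n*(-5 + n²)) (C(n) = √(n + ((n² + (n² - 5)*n) - 1)) = √(n + ((n² + (-5 + n²)*n) - 1)) = √(n + ((n² + n*(-5 + n²)) - 1)) = √(n + (-1 + n² + n*(-5 + n²))) = √(-1 + n + n² + n*(-5 + n²)))
-3958 - C(-47) = -3958 - √(-1 + (-47)² + (-47)³ - 4*(-47)) = -3958 - √(-1 + 2209 - 103823 + 188) = -3958 - √(-101427) = -3958 - I*√101427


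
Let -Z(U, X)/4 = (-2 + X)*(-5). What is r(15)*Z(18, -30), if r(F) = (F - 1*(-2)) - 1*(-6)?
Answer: -14720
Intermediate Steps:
r(F) = 8 + F (r(F) = (F + 2) + 6 = (2 + F) + 6 = 8 + F)
Z(U, X) = -40 + 20*X (Z(U, X) = -4*(-2 + X)*(-5) = -4*(10 - 5*X) = -40 + 20*X)
r(15)*Z(18, -30) = (8 + 15)*(-40 + 20*(-30)) = 23*(-40 - 600) = 23*(-640) = -14720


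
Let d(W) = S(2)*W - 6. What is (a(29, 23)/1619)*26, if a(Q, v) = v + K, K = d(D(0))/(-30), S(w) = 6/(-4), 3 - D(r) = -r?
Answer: 6071/16190 ≈ 0.37498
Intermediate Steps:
D(r) = 3 + r (D(r) = 3 - (-1)*r = 3 + r)
S(w) = -3/2 (S(w) = 6*(-¼) = -3/2)
d(W) = -6 - 3*W/2 (d(W) = -3*W/2 - 6 = -6 - 3*W/2)
K = 7/20 (K = (-6 - 3*(3 + 0)/2)/(-30) = (-6 - 3/2*3)*(-1/30) = (-6 - 9/2)*(-1/30) = -21/2*(-1/30) = 7/20 ≈ 0.35000)
a(Q, v) = 7/20 + v (a(Q, v) = v + 7/20 = 7/20 + v)
(a(29, 23)/1619)*26 = ((7/20 + 23)/1619)*26 = ((467/20)*(1/1619))*26 = (467/32380)*26 = 6071/16190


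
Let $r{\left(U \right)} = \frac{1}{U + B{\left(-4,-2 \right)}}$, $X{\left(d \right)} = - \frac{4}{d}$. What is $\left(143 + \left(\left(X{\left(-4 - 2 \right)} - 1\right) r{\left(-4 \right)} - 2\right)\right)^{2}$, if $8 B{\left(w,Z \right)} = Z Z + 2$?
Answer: $\frac{30283009}{1521} \approx 19910.0$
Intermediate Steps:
$B{\left(w,Z \right)} = \frac{1}{4} + \frac{Z^{2}}{8}$ ($B{\left(w,Z \right)} = \frac{Z Z + 2}{8} = \frac{Z^{2} + 2}{8} = \frac{2 + Z^{2}}{8} = \frac{1}{4} + \frac{Z^{2}}{8}$)
$r{\left(U \right)} = \frac{1}{\frac{3}{4} + U}$ ($r{\left(U \right)} = \frac{1}{U + \left(\frac{1}{4} + \frac{\left(-2\right)^{2}}{8}\right)} = \frac{1}{U + \left(\frac{1}{4} + \frac{1}{8} \cdot 4\right)} = \frac{1}{U + \left(\frac{1}{4} + \frac{1}{2}\right)} = \frac{1}{U + \frac{3}{4}} = \frac{1}{\frac{3}{4} + U}$)
$\left(143 + \left(\left(X{\left(-4 - 2 \right)} - 1\right) r{\left(-4 \right)} - 2\right)\right)^{2} = \left(143 - \left(2 - \left(- \frac{4}{-4 - 2} - 1\right) \frac{4}{3 + 4 \left(-4\right)}\right)\right)^{2} = \left(143 - \left(2 - \left(- \frac{4}{-6} - 1\right) \frac{4}{3 - 16}\right)\right)^{2} = \left(143 - \left(2 - \left(\left(-4\right) \left(- \frac{1}{6}\right) - 1\right) \frac{4}{-13}\right)\right)^{2} = \left(143 - \left(2 - \left(\frac{2}{3} - 1\right) 4 \left(- \frac{1}{13}\right)\right)\right)^{2} = \left(143 - \frac{74}{39}\right)^{2} = \left(\frac{5503}{39}\right)^{2} = \frac{30283009}{1521}$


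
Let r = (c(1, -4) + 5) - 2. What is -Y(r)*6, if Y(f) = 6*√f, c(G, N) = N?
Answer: -36*I ≈ -36.0*I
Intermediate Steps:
r = -1 (r = (-4 + 5) - 2 = 1 - 2 = -1)
-Y(r)*6 = -6*√(-1)*6 = -6*I*6 = -36*I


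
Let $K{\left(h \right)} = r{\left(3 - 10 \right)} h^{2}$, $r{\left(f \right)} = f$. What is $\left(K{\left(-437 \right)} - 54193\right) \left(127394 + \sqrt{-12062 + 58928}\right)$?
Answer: $-177201996544 - 1390976 \sqrt{46866} \approx -1.775 \cdot 10^{11}$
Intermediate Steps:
$K{\left(h \right)} = - 7 h^{2}$ ($K{\left(h \right)} = \left(3 - 10\right) h^{2} = - 7 h^{2}$)
$\left(K{\left(-437 \right)} - 54193\right) \left(127394 + \sqrt{-12062 + 58928}\right) = \left(- 7 \left(-437\right)^{2} - 54193\right) \left(127394 + \sqrt{-12062 + 58928}\right) = \left(\left(-7\right) 190969 - 54193\right) \left(127394 + \sqrt{46866}\right) = \left(-1336783 - 54193\right) \left(127394 + \sqrt{46866}\right) = - 1390976 \left(127394 + \sqrt{46866}\right) = -177201996544 - 1390976 \sqrt{46866}$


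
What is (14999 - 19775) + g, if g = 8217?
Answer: 3441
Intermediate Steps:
(14999 - 19775) + g = (14999 - 19775) + 8217 = -4776 + 8217 = 3441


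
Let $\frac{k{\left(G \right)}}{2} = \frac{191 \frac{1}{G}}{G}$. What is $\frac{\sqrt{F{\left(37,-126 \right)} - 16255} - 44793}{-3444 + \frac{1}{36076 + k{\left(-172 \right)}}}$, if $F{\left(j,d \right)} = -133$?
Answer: $\frac{23903174503719}{1837843688260} - \frac{533636383 i \sqrt{4097}}{918921844130} \approx 13.006 - 0.037171 i$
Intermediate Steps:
$k{\left(G \right)} = \frac{382}{G^{2}}$ ($k{\left(G \right)} = 2 \frac{191 \frac{1}{G}}{G} = 2 \frac{191}{G^{2}} = \frac{382}{G^{2}}$)
$\frac{\sqrt{F{\left(37,-126 \right)} - 16255} - 44793}{-3444 + \frac{1}{36076 + k{\left(-172 \right)}}} = \frac{\sqrt{-133 - 16255} - 44793}{-3444 + \frac{1}{36076 + \frac{382}{29584}}} = \frac{\sqrt{-16388} - 44793}{-3444 + \frac{1}{36076 + 382 \cdot \frac{1}{29584}}} = \frac{2 i \sqrt{4097} - 44793}{-3444 + \frac{1}{36076 + \frac{191}{14792}}} = \frac{-44793 + 2 i \sqrt{4097}}{-3444 + \frac{1}{\frac{533636383}{14792}}} = \frac{-44793 + 2 i \sqrt{4097}}{-3444 + \frac{14792}{533636383}} = \frac{-44793 + 2 i \sqrt{4097}}{- \frac{1837843688260}{533636383}} = \left(-44793 + 2 i \sqrt{4097}\right) \left(- \frac{533636383}{1837843688260}\right) = \frac{23903174503719}{1837843688260} - \frac{533636383 i \sqrt{4097}}{918921844130}$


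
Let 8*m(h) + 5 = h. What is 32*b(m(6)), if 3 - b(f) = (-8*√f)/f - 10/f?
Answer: 2656 + 512*√2 ≈ 3380.1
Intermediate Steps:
m(h) = -5/8 + h/8
b(f) = 3 + 8/√f + 10/f (b(f) = 3 - ((-8*√f)/f - 10/f) = 3 - (-8/√f - 10/f) = 3 - (-10/f - 8/√f) = 3 + (8/√f + 10/f) = 3 + 8/√f + 10/f)
32*b(m(6)) = 32*(3 + 8/√(-5/8 + (⅛)*6) + 10/(-5/8 + (⅛)*6)) = 32*(3 + 8/√(-5/8 + ¾) + 10/(-5/8 + ¾)) = 32*(3 + 8/8^(-½) + 10/(⅛)) = 32*(3 + 8*(2*√2) + 10*8) = 32*(3 + 16*√2 + 80) = 32*(83 + 16*√2) = 2656 + 512*√2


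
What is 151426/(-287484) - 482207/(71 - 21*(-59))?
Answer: -17353145656/47075505 ≈ -368.62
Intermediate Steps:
151426/(-287484) - 482207/(71 - 21*(-59)) = 151426*(-1/287484) - 482207/(71 + 1239) = -75713/143742 - 482207/1310 = -17353145656/47075505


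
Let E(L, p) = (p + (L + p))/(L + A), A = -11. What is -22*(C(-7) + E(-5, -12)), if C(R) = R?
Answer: 913/8 ≈ 114.13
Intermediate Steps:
E(L, p) = (L + 2*p)/(-11 + L) (E(L, p) = (p + (L + p))/(L - 11) = (L + 2*p)/(-11 + L))
-22*(C(-7) + E(-5, -12)) = -22*(-7 + (-5 + 2*(-12))/(-11 - 5)) = -22*(-7 + (-5 - 24)/(-16)) = -22*(-7 - 1/16*(-29)) = -22*(-7 + 29/16) = -22*(-83/16) = 913/8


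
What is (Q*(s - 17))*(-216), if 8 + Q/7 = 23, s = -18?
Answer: 793800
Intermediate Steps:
Q = 105 (Q = -56 + 7*23 = -56 + 161 = 105)
(Q*(s - 17))*(-216) = (105*(-18 - 17))*(-216) = (105*(-35))*(-216) = -3675*(-216) = 793800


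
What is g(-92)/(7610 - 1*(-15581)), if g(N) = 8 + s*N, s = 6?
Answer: -544/23191 ≈ -0.023457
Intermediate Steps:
g(N) = 8 + 6*N
g(-92)/(7610 - 1*(-15581)) = (8 + 6*(-92))/(7610 - 1*(-15581)) = (8 - 552)/(7610 + 15581) = -544/23191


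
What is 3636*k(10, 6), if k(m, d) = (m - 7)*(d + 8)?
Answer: 152712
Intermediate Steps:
k(m, d) = (-7 + m)*(8 + d)
3636*k(10, 6) = 3636*(-56 - 7*6 + 8*10 + 6*10) = 3636*(-56 - 42 + 80 + 60) = 3636*42 = 152712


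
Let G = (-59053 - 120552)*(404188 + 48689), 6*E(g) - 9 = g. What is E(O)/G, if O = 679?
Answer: -344/244016920755 ≈ -1.4097e-9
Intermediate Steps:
E(g) = 3/2 + g/6
G = -81338973585 (G = -179605*452877 = -81338973585)
E(O)/G = (3/2 + (1/6)*679)/(-81338973585) = (3/2 + 679/6)*(-1/81338973585) = (344/3)*(-1/81338973585) = -344/244016920755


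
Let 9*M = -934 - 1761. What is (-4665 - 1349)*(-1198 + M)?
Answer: 81050678/9 ≈ 9.0056e+6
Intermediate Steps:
M = -2695/9 (M = (-934 - 1761)/9 = (1/9)*(-2695) = -2695/9 ≈ -299.44)
(-4665 - 1349)*(-1198 + M) = (-4665 - 1349)*(-1198 - 2695/9) = -6014*(-13477/9) = 81050678/9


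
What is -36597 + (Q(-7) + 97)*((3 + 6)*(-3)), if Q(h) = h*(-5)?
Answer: -40161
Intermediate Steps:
Q(h) = -5*h
-36597 + (Q(-7) + 97)*((3 + 6)*(-3)) = -36597 + (-5*(-7) + 97)*((3 + 6)*(-3)) = -36597 + (35 + 97)*(9*(-3)) = -36597 + 132*(-27) = -36597 - 3564 = -40161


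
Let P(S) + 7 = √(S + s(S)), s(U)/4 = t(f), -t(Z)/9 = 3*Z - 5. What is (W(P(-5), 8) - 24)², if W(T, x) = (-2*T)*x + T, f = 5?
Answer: -75564 - 2430*I*√365 ≈ -75564.0 - 46425.0*I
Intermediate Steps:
t(Z) = 45 - 27*Z (t(Z) = -9*(3*Z - 5) = -9*(-5 + 3*Z) = 45 - 27*Z)
s(U) = -360 (s(U) = 4*(45 - 27*5) = 4*(45 - 135) = 4*(-90) = -360)
P(S) = -7 + √(-360 + S) (P(S) = -7 + √(S - 360) = -7 + √(-360 + S))
W(T, x) = T - 2*T*x (W(T, x) = -2*T*x + T = T - 2*T*x)
(W(P(-5), 8) - 24)² = ((-7 + √(-360 - 5))*(1 - 2*8) - 24)² = ((-7 + √(-365))*(1 - 16) - 24)² = ((-7 + I*√365)*(-15) - 24)² = ((105 - 15*I*√365) - 24)² = (81 - 15*I*√365)²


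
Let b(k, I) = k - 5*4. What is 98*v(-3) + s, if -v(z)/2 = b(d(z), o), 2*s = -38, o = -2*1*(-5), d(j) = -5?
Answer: 4881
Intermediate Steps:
o = 10 (o = -2*(-5) = 10)
b(k, I) = -20 + k (b(k, I) = k - 20 = -20 + k)
s = -19 (s = (½)*(-38) = -19)
v(z) = 50 (v(z) = -2*(-20 - 5) = -2*(-25) = 50)
98*v(-3) + s = 98*50 - 19 = 4900 - 19 = 4881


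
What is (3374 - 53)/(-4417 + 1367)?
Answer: -3321/3050 ≈ -1.0889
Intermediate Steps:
(3374 - 53)/(-4417 + 1367) = 3321/(-3050) = 3321*(-1/3050) = -3321/3050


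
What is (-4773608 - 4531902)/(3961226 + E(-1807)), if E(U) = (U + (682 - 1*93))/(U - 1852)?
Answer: -17024430545/7247063576 ≈ -2.3491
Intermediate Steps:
E(U) = (589 + U)/(-1852 + U) (E(U) = (U + (682 - 93))/(-1852 + U) = (U + 589)/(-1852 + U) = (589 + U)/(-1852 + U))
(-4773608 - 4531902)/(3961226 + E(-1807)) = (-4773608 - 4531902)/(3961226 + (589 - 1807)/(-1852 - 1807)) = -9305510/(3961226 - 1218/(-3659)) = -9305510/(3961226 - 1/3659*(-1218)) = -9305510/(3961226 + 1218/3659) = -9305510/14494127152/3659 = -9305510*3659/14494127152 = -17024430545/7247063576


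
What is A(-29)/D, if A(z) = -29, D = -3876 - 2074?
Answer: 29/5950 ≈ 0.0048739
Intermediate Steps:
D = -5950
A(-29)/D = -29/(-5950) = -29*(-1/5950) = 29/5950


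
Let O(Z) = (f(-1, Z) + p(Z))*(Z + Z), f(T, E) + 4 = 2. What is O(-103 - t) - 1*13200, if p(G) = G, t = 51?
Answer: 34848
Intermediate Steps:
f(T, E) = -2 (f(T, E) = -4 + 2 = -2)
O(Z) = 2*Z*(-2 + Z) (O(Z) = (-2 + Z)*(Z + Z) = (-2 + Z)*(2*Z) = 2*Z*(-2 + Z))
O(-103 - t) - 1*13200 = 2*(-103 - 1*51)*(-2 + (-103 - 1*51)) - 1*13200 = 2*(-103 - 51)*(-2 + (-103 - 51)) - 13200 = 2*(-154)*(-2 - 154) - 13200 = 2*(-154)*(-156) - 13200 = 48048 - 13200 = 34848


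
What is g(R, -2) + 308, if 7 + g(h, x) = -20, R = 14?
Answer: 281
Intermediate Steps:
g(h, x) = -27 (g(h, x) = -7 - 20 = -27)
g(R, -2) + 308 = -27 + 308 = 281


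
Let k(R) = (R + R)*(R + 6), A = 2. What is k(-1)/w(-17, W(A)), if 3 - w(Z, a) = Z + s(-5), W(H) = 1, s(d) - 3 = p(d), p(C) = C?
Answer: -5/11 ≈ -0.45455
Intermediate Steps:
s(d) = 3 + d
w(Z, a) = 5 - Z (w(Z, a) = 3 - (Z + (3 - 5)) = 3 - (Z - 2) = 3 - (-2 + Z) = 3 + (2 - Z) = 5 - Z)
k(R) = 2*R*(6 + R) (k(R) = (2*R)*(6 + R) = 2*R*(6 + R))
k(-1)/w(-17, W(A)) = (2*(-1)*(6 - 1))/(5 - 1*(-17)) = (2*(-1)*5)/(5 + 17) = -10/22 = -10*1/22 = -5/11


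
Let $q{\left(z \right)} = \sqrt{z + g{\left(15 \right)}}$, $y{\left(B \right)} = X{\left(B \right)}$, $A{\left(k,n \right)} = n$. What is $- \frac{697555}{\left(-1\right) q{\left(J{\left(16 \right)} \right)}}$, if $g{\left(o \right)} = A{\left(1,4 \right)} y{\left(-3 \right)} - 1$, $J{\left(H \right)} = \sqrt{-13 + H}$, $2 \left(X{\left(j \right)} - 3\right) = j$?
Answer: $\frac{697555}{\sqrt{5 + \sqrt{3}}} \approx 2.6885 \cdot 10^{5}$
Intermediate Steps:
$X{\left(j \right)} = 3 + \frac{j}{2}$
$y{\left(B \right)} = 3 + \frac{B}{2}$
$g{\left(o \right)} = 5$ ($g{\left(o \right)} = 4 \left(3 + \frac{1}{2} \left(-3\right)\right) - 1 = 4 \left(3 - \frac{3}{2}\right) - 1 = 4 \cdot \frac{3}{2} - 1 = 6 - 1 = 5$)
$q{\left(z \right)} = \sqrt{5 + z}$ ($q{\left(z \right)} = \sqrt{z + 5} = \sqrt{5 + z}$)
$- \frac{697555}{\left(-1\right) q{\left(J{\left(16 \right)} \right)}} = - \frac{697555}{\left(-1\right) \sqrt{5 + \sqrt{-13 + 16}}} = - \frac{697555}{\left(-1\right) \sqrt{5 + \sqrt{3}}} = - 697555 \left(- \frac{1}{\sqrt{5 + \sqrt{3}}}\right) = \frac{697555}{\sqrt{5 + \sqrt{3}}}$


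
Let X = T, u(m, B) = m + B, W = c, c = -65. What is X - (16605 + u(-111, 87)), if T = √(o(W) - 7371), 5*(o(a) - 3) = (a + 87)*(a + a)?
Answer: -16581 + 2*I*√1985 ≈ -16581.0 + 89.107*I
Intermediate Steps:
W = -65
o(a) = 3 + 2*a*(87 + a)/5 (o(a) = 3 + ((a + 87)*(a + a))/5 = 3 + ((87 + a)*(2*a))/5 = 3 + (2*a*(87 + a))/5 = 3 + 2*a*(87 + a)/5)
u(m, B) = B + m
T = 2*I*√1985 (T = √((3 + (⅖)*(-65)² + (174/5)*(-65)) - 7371) = √((3 + (⅖)*4225 - 2262) - 7371) = √((3 + 1690 - 2262) - 7371) = √(-569 - 7371) = √(-7940) = 2*I*√1985 ≈ 89.107*I)
X = 2*I*√1985 ≈ 89.107*I
X - (16605 + u(-111, 87)) = 2*I*√1985 - (16605 + (87 - 111)) = 2*I*√1985 - (16605 - 24) = 2*I*√1985 - 1*16581 = 2*I*√1985 - 16581 = -16581 + 2*I*√1985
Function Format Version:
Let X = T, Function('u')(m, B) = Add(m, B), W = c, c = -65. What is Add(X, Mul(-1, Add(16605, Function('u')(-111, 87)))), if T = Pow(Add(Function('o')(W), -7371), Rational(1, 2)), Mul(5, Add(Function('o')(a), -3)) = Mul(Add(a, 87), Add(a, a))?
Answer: Add(-16581, Mul(2, I, Pow(1985, Rational(1, 2)))) ≈ Add(-16581., Mul(89.107, I))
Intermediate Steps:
W = -65
Function('o')(a) = Add(3, Mul(Rational(2, 5), a, Add(87, a))) (Function('o')(a) = Add(3, Mul(Rational(1, 5), Mul(Add(a, 87), Add(a, a)))) = Add(3, Mul(Rational(1, 5), Mul(Add(87, a), Mul(2, a)))) = Add(3, Mul(Rational(1, 5), Mul(2, a, Add(87, a)))) = Add(3, Mul(Rational(2, 5), a, Add(87, a))))
Function('u')(m, B) = Add(B, m)
T = Mul(2, I, Pow(1985, Rational(1, 2))) (T = Pow(Add(Add(3, Mul(Rational(2, 5), Pow(-65, 2)), Mul(Rational(174, 5), -65)), -7371), Rational(1, 2)) = Pow(Add(Add(3, Mul(Rational(2, 5), 4225), -2262), -7371), Rational(1, 2)) = Pow(Add(Add(3, 1690, -2262), -7371), Rational(1, 2)) = Pow(Add(-569, -7371), Rational(1, 2)) = Pow(-7940, Rational(1, 2)) = Mul(2, I, Pow(1985, Rational(1, 2))) ≈ Mul(89.107, I))
X = Mul(2, I, Pow(1985, Rational(1, 2))) ≈ Mul(89.107, I)
Add(X, Mul(-1, Add(16605, Function('u')(-111, 87)))) = Add(Mul(2, I, Pow(1985, Rational(1, 2))), Mul(-1, Add(16605, Add(87, -111)))) = Add(Mul(2, I, Pow(1985, Rational(1, 2))), Mul(-1, Add(16605, -24))) = Add(Mul(2, I, Pow(1985, Rational(1, 2))), Mul(-1, 16581)) = Add(Mul(2, I, Pow(1985, Rational(1, 2))), -16581) = Add(-16581, Mul(2, I, Pow(1985, Rational(1, 2))))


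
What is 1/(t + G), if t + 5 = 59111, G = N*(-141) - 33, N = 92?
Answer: 1/46101 ≈ 2.1691e-5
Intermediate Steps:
G = -13005 (G = 92*(-141) - 33 = -12972 - 33 = -13005)
t = 59106 (t = -5 + 59111 = 59106)
1/(t + G) = 1/(59106 - 13005) = 1/46101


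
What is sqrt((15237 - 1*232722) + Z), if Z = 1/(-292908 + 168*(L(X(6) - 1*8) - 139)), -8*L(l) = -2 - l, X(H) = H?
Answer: I*sqrt(604248166597285)/52710 ≈ 466.35*I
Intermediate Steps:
L(l) = 1/4 + l/8 (L(l) = -(-2 - l)/8 = 1/4 + l/8)
Z = -1/316260 (Z = 1/(-292908 + 168*((1/4 + (6 - 1*8)/8) - 139)) = 1/(-292908 + 168*((1/4 + (6 - 8)/8) - 139)) = 1/(-292908 + 168*((1/4 + (1/8)*(-2)) - 139)) = 1/(-292908 + 168*((1/4 - 1/4) - 139)) = 1/(-292908 + 168*(0 - 139)) = 1/(-292908 + 168*(-139)) = 1/(-292908 - 23352) = 1/(-316260) = -1/316260 ≈ -3.1620e-6)
sqrt((15237 - 1*232722) + Z) = sqrt((15237 - 1*232722) - 1/316260) = sqrt((15237 - 232722) - 1/316260) = sqrt(-217485 - 1/316260) = sqrt(-68781806101/316260) = I*sqrt(604248166597285)/52710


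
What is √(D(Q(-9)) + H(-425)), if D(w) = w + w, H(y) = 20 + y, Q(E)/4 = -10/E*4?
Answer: 5*I*√133/3 ≈ 19.221*I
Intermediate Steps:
Q(E) = -160/E (Q(E) = 4*(-10/E*4) = 4*(-40/E) = -160/E)
D(w) = 2*w
√(D(Q(-9)) + H(-425)) = √(2*(-160/(-9)) + (20 - 425)) = √(2*(-160*(-⅑)) - 405) = √(2*(160/9) - 405) = √(320/9 - 405) = √(-3325/9) = 5*I*√133/3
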